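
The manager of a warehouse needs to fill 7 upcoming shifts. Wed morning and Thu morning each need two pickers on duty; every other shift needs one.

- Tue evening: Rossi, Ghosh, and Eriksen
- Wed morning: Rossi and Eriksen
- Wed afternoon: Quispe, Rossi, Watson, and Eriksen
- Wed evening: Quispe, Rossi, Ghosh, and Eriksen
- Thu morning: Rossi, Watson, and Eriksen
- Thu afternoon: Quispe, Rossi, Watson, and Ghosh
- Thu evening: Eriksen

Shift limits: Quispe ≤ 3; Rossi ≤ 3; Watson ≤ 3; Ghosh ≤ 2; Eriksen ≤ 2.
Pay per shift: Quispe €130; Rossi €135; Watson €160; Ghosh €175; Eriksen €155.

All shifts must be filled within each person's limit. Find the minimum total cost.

Wed morning can only be covered by Rossi and Eriksen, so that assignment is forced.
Thu evening can only be covered by Eriksen, so that assignment is forced.
Picking the cheapest available picker for each shift independently would cost €1260, but that ignores the shift limits.
An optimal schedule: Tue evening→Rossi, Wed morning→Rossi+Eriksen, Wed afternoon→Quispe, Wed evening→Quispe, Thu morning→Rossi+Watson, Thu afternoon→Quispe, Thu evening→Eriksen.
Total: 135 + 135 + 155 + 130 + 130 + 135 + 160 + 130 + 155 = €1265.

€1265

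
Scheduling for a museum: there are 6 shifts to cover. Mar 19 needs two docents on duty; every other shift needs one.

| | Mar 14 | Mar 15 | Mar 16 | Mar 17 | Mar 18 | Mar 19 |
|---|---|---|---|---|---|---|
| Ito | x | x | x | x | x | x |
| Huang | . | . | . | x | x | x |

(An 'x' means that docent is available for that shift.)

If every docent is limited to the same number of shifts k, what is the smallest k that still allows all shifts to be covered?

4

With 2 docents and 7 worker-slots to fill, someone must work at least ⌈7/2⌉ = 4 shifts, so k ≥ 4.
k = 4 works: Mar 14→Ito, Mar 15→Ito, Mar 16→Ito, Mar 17→Huang, Mar 18→Huang, Mar 19→Ito+Huang.
Loads: Ito 4, Huang 3 — all ≤ 4.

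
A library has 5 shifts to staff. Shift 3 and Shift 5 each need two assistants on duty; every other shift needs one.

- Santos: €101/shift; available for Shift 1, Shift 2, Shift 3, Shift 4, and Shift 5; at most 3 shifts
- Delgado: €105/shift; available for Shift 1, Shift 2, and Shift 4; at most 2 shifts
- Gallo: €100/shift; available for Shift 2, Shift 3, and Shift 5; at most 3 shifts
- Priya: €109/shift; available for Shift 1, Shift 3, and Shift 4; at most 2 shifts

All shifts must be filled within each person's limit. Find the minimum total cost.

Shift 5 can only be covered by Santos and Gallo, so that assignment is forced.
Picking the cheapest available assistant for each shift independently would cost €704, but that ignores the shift limits.
An optimal schedule: Shift 1→Santos, Shift 2→Gallo, Shift 3→Gallo+Santos, Shift 4→Delgado, Shift 5→Gallo+Santos.
Total: 101 + 100 + 100 + 101 + 105 + 100 + 101 = €708.

€708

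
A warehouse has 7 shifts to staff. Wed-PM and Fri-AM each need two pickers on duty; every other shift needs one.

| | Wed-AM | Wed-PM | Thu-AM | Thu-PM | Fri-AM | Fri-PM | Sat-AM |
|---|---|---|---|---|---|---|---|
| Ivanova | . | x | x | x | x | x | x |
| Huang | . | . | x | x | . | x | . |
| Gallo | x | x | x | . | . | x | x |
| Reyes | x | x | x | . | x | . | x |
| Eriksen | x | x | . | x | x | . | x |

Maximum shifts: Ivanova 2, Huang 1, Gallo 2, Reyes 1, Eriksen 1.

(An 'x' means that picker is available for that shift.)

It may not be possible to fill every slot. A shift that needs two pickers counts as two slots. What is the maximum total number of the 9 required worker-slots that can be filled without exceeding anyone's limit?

Total capacity across all pickers is 2+1+2+1+1 = 7, and 9 slots are needed, so at most 7 can be filled.
An assignment achieving 7: Wed-AM→Gallo, Wed-PM→Gallo+Eriksen, Thu-PM→Ivanova, Fri-AM→Ivanova+Reyes, Fri-PM→Huang.
Loads: Ivanova 2/2, Huang 1/1, Gallo 2/2, Reyes 1/1, Eriksen 1/1.

7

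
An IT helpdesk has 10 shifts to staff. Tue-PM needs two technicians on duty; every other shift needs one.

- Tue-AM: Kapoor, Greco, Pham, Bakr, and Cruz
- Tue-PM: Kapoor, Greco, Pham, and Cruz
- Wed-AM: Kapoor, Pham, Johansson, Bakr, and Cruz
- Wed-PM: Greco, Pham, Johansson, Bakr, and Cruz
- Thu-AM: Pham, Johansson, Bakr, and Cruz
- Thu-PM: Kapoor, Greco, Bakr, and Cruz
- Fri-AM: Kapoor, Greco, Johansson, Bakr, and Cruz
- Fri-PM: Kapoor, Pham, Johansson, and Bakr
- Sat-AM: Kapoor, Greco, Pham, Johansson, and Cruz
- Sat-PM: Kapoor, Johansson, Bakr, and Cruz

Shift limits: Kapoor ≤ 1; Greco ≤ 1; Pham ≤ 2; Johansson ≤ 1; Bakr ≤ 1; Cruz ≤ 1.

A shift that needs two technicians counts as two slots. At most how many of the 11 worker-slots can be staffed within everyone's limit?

Total capacity across all technicians is 1+1+2+1+1+1 = 7, and 11 slots are needed, so at most 7 can be filled.
An assignment achieving 7: Tue-AM→Cruz, Tue-PM→Kapoor+Greco, Thu-AM→Pham, Thu-PM→Bakr, Fri-PM→Pham, Sat-PM→Johansson.
Loads: Kapoor 1/1, Greco 1/1, Pham 2/2, Johansson 1/1, Bakr 1/1, Cruz 1/1.

7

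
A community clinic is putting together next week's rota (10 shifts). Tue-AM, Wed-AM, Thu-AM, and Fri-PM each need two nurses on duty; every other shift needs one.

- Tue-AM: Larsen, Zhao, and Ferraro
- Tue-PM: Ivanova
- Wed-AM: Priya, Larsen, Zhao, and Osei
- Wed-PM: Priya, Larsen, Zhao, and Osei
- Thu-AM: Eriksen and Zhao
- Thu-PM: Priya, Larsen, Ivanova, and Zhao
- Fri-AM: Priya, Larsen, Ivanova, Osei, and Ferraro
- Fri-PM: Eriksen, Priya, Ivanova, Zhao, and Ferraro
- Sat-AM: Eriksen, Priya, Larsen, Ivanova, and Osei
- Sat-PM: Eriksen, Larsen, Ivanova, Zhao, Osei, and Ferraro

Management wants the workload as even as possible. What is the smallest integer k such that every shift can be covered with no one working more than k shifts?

With 7 nurses and 14 worker-slots to fill, someone must work at least ⌈14/7⌉ = 2 shifts, so k ≥ 2.
k = 2 works: Tue-AM→Larsen+Zhao, Tue-PM→Ivanova, Wed-AM→Larsen+Osei, Wed-PM→Priya, Thu-AM→Eriksen+Zhao, Thu-PM→Priya, Fri-AM→Ivanova, Fri-PM→Eriksen+Ferraro, Sat-AM→Osei, Sat-PM→Ferraro.
Loads: Eriksen 2, Priya 2, Larsen 2, Ivanova 2, Zhao 2, Osei 2, Ferraro 2 — all ≤ 2.

2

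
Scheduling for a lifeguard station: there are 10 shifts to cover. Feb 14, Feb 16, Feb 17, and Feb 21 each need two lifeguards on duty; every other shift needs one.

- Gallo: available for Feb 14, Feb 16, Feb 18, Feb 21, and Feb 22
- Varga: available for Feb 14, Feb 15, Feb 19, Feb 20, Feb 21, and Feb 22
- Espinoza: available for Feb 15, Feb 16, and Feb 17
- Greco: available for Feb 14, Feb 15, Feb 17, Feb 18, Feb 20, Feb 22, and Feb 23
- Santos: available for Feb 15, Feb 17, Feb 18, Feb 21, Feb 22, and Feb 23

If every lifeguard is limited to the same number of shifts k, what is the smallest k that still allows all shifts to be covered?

With 5 lifeguards and 14 worker-slots to fill, someone must work at least ⌈14/5⌉ = 3 shifts, so k ≥ 3.
k = 3 works: Feb 14→Gallo+Varga, Feb 15→Espinoza, Feb 16→Gallo+Espinoza, Feb 17→Espinoza+Greco, Feb 18→Greco, Feb 19→Varga, Feb 20→Varga, Feb 21→Gallo+Santos, Feb 22→Santos, Feb 23→Greco.
Loads: Gallo 3, Varga 3, Espinoza 3, Greco 3, Santos 2 — all ≤ 3.

3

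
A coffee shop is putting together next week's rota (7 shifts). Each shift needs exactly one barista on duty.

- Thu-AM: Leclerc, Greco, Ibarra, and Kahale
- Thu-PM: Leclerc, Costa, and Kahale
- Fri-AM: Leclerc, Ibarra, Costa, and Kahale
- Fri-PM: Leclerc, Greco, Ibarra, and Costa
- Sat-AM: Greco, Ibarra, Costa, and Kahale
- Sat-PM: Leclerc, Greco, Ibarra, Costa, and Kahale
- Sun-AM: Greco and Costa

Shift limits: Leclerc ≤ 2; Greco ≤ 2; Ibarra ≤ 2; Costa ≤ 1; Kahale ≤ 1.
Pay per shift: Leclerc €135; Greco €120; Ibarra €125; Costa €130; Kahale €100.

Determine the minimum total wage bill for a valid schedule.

Picking the cheapest available barista for each shift independently would cost €740, but that ignores the shift limits.
An optimal schedule: Thu-AM→Greco, Thu-PM→Kahale, Fri-AM→Ibarra, Fri-PM→Ibarra, Sat-AM→Costa, Sat-PM→Leclerc, Sun-AM→Greco.
Total: 120 + 100 + 125 + 125 + 130 + 135 + 120 = €855.

€855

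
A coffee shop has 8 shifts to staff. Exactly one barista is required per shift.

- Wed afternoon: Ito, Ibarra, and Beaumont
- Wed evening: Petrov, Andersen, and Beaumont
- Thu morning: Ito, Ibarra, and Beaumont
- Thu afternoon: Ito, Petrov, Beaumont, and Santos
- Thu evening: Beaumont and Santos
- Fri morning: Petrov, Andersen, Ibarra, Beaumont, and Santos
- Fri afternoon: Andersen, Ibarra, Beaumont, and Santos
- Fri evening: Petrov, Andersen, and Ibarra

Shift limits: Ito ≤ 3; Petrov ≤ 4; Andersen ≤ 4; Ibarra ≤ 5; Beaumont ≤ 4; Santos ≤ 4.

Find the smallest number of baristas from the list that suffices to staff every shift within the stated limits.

8 slots to fill and no one can take more than 5, so at least ⌈8/5⌉ = 2 baristas are needed.
Petrov and Beaumont alone can cover everything: Wed afternoon→Beaumont, Wed evening→Petrov, Thu morning→Beaumont, Thu afternoon→Petrov, Thu evening→Beaumont, Fri morning→Petrov, Fri afternoon→Beaumont, Fri evening→Petrov.

2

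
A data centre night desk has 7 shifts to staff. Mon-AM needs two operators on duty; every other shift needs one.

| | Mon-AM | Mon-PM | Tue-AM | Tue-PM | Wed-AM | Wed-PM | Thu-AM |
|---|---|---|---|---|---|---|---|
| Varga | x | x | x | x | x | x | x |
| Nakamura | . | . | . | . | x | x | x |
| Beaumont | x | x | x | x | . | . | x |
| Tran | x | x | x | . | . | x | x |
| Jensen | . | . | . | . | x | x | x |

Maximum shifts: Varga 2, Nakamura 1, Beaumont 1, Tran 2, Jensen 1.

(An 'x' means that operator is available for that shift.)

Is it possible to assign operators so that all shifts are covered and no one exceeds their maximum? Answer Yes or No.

Total capacity is 2+1+1+2+1 = 7 but 8 worker-slots are needed — infeasible.

No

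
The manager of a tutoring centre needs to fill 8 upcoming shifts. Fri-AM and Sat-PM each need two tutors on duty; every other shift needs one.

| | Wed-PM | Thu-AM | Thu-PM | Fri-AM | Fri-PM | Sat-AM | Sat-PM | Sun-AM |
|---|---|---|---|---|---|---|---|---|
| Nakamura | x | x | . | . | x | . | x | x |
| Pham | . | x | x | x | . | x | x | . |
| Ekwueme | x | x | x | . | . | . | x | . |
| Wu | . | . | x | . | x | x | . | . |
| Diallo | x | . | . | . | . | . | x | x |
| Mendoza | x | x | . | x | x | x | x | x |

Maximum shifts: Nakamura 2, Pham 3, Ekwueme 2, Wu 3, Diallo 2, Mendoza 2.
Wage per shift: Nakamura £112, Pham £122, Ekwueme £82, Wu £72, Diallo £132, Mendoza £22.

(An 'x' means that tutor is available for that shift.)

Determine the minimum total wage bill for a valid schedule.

£770

Fri-AM can only be covered by Pham and Mendoza, so that assignment is forced.
Picking the cheapest available tutor for each shift independently would cost £430, but that ignores the shift limits.
An optimal schedule: Wed-PM→Ekwueme, Thu-AM→Nakamura, Thu-PM→Wu, Fri-AM→Mendoza+Pham, Fri-PM→Wu, Sat-AM→Wu, Sat-PM→Ekwueme+Nakamura, Sun-AM→Mendoza.
Total: 82 + 112 + 72 + 22 + 122 + 72 + 72 + 82 + 112 + 22 = £770.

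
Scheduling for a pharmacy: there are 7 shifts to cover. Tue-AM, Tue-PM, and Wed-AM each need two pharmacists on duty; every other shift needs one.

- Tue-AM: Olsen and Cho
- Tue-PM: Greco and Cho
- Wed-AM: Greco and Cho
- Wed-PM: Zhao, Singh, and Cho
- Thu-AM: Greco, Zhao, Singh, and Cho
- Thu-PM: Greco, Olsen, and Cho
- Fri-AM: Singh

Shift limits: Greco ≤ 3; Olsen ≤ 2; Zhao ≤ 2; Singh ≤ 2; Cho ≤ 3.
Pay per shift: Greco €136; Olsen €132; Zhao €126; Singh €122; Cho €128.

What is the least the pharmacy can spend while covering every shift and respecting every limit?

Tue-AM can only be covered by Olsen and Cho, so that assignment is forced.
Tue-PM can only be covered by Greco and Cho, so that assignment is forced.
Wed-AM can only be covered by Greco and Cho, so that assignment is forced.
Picking the cheapest available pharmacist for each shift independently would cost €1282, but that ignores the shift limits.
An optimal schedule: Tue-AM→Cho+Olsen, Tue-PM→Cho+Greco, Wed-AM→Cho+Greco, Wed-PM→Singh, Thu-AM→Zhao, Thu-PM→Olsen, Fri-AM→Singh.
Total: 128 + 132 + 128 + 136 + 128 + 136 + 122 + 126 + 132 + 122 = €1290.

€1290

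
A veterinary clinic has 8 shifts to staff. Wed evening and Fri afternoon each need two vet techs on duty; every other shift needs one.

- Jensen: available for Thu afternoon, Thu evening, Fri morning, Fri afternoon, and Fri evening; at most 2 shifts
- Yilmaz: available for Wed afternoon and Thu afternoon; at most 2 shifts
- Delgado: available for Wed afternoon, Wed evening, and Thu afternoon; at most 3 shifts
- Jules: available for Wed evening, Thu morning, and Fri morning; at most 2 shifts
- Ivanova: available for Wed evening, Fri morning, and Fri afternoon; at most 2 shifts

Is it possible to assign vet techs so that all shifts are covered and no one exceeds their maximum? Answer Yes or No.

No

Total capacity is 11 and 10 slots are needed, so capacity alone doesn't rule it out.
Shifts {Thu evening, Fri afternoon, Fri evening} need 4 worker-slots in total, but the vet techs available for any of those shifts (Jensen and Ivanova) can supply at most 3 among them. So no valid schedule exists.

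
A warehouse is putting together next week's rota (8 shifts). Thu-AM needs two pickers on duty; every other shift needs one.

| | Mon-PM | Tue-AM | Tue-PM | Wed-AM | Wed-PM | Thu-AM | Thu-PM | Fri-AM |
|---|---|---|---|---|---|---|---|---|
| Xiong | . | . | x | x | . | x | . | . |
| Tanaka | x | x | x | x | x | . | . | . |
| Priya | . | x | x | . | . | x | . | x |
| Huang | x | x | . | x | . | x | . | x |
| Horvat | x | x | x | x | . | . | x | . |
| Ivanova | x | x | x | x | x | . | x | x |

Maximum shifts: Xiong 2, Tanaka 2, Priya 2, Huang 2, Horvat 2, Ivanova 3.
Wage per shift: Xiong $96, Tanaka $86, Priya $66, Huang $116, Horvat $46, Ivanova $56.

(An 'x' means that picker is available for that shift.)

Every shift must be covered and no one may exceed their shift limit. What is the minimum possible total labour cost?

$574

Picking the cheapest available picker for each shift independently would cost $504, but that ignores the shift limits.
An optimal schedule: Mon-PM→Horvat, Tue-AM→Ivanova, Tue-PM→Priya, Wed-AM→Tanaka, Wed-PM→Ivanova, Thu-AM→Priya+Xiong, Thu-PM→Horvat, Fri-AM→Ivanova.
Total: 46 + 56 + 66 + 86 + 56 + 66 + 96 + 46 + 56 = $574.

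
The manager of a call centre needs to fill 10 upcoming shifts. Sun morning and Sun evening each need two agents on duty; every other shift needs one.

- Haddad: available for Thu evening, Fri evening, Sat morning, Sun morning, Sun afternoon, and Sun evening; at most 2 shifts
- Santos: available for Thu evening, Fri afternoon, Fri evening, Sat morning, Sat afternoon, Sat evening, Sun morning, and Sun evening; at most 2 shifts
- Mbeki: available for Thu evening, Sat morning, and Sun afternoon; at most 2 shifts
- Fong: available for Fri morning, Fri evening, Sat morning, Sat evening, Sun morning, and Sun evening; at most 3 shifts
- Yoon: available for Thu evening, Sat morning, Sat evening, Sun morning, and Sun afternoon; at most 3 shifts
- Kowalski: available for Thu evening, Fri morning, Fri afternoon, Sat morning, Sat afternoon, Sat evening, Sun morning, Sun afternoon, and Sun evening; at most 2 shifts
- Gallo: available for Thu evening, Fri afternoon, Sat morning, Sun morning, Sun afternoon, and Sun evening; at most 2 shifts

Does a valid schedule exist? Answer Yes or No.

Yes

One valid schedule: Thu evening→Mbeki, Fri morning→Fong, Fri afternoon→Santos, Fri evening→Haddad, Sat morning→Mbeki, Sat afternoon→Santos, Sat evening→Fong, Sun morning→Yoon+Kowalski, Sun afternoon→Haddad, Sun evening→Fong+Kowalski.
Loads: Haddad 2/2, Santos 2/2, Mbeki 2/2, Fong 3/3, Yoon 1/3, Kowalski 2/2, Gallo 0/2 — all within limits.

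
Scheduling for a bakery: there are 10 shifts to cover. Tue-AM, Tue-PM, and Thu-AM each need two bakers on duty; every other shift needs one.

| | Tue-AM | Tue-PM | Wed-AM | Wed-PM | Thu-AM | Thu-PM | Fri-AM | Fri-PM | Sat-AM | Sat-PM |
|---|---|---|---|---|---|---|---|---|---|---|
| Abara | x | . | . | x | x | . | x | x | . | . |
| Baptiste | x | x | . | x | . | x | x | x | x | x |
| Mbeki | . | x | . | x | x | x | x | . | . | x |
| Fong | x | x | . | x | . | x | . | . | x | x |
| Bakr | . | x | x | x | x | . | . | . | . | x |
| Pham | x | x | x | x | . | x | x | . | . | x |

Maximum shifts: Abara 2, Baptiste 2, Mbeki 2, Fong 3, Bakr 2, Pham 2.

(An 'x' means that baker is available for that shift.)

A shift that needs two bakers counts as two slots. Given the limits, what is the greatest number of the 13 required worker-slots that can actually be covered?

13

Total capacity across all bakers is 2+2+2+3+2+2 = 13, and 13 slots are needed, so at most 13 can be filled.
An assignment achieving 13: Tue-AM→Baptiste+Fong, Tue-PM→Fong+Bakr, Wed-AM→Bakr, Wed-PM→Pham, Thu-AM→Abara+Mbeki, Thu-PM→Mbeki, Fri-AM→Pham, Fri-PM→Abara, Sat-AM→Baptiste, Sat-PM→Fong.
Loads: Abara 2/2, Baptiste 2/2, Mbeki 2/2, Fong 3/3, Bakr 2/2, Pham 2/2.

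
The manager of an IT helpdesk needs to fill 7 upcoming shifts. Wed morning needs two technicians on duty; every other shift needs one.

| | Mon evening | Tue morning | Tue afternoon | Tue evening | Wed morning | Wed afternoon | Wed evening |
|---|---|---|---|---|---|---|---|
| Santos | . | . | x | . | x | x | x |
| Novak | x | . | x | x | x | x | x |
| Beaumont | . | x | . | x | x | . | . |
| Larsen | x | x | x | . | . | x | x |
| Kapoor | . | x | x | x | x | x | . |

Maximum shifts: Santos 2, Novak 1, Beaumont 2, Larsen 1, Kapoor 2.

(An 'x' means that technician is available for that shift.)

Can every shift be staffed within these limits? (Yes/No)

Yes

One valid schedule: Mon evening→Novak, Tue morning→Beaumont, Tue afternoon→Larsen, Tue evening→Beaumont, Wed morning→Santos+Kapoor, Wed afternoon→Kapoor, Wed evening→Santos.
Loads: Santos 2/2, Novak 1/1, Beaumont 2/2, Larsen 1/1, Kapoor 2/2 — all within limits.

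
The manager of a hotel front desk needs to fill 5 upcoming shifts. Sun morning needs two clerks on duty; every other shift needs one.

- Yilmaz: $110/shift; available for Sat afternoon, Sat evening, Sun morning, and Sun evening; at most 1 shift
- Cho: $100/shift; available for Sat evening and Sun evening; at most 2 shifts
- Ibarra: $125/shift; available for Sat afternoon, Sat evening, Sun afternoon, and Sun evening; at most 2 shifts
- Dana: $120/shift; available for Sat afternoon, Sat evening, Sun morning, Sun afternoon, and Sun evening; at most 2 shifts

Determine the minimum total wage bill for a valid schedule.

$675

Sun morning can only be covered by Yilmaz and Dana, so that assignment is forced.
Picking the cheapest available clerk for each shift independently would cost $660, but that ignores the shift limits.
An optimal schedule: Sat afternoon→Ibarra, Sat evening→Cho, Sun morning→Yilmaz+Dana, Sun afternoon→Dana, Sun evening→Cho.
Total: 125 + 100 + 110 + 120 + 120 + 100 = $675.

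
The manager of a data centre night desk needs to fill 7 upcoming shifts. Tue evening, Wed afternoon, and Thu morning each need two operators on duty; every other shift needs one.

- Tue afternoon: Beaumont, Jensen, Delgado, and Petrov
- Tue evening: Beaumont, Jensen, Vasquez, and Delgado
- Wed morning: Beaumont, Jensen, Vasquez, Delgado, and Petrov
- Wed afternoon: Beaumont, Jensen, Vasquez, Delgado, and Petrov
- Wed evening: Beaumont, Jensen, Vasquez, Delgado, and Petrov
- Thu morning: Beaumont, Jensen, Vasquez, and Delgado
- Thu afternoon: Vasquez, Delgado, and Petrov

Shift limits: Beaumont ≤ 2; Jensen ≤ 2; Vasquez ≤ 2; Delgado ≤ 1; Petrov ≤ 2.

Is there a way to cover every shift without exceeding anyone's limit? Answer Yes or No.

No

Total capacity is 2+2+2+1+2 = 9 but 10 worker-slots are needed — infeasible.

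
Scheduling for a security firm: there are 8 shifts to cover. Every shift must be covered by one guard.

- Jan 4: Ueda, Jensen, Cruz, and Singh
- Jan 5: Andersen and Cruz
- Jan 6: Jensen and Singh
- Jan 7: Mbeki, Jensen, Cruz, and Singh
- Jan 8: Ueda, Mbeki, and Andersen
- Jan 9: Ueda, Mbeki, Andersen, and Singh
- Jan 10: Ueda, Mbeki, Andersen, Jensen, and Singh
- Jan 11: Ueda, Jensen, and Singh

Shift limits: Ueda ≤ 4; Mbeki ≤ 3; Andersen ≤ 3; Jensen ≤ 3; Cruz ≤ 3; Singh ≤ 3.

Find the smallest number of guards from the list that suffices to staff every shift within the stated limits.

8 slots to fill and no one can take more than 4, so at least ⌈8/4⌉ = 2 guards are needed.
Any 2 guards together have capacity at most 4+3 = 7 < 8 slots, so 2 can never suffice.
Ueda, Andersen, and Jensen alone can cover everything: Jan 4→Ueda, Jan 5→Andersen, Jan 6→Jensen, Jan 7→Jensen, Jan 8→Ueda, Jan 9→Ueda, Jan 10→Andersen, Jan 11→Ueda.

3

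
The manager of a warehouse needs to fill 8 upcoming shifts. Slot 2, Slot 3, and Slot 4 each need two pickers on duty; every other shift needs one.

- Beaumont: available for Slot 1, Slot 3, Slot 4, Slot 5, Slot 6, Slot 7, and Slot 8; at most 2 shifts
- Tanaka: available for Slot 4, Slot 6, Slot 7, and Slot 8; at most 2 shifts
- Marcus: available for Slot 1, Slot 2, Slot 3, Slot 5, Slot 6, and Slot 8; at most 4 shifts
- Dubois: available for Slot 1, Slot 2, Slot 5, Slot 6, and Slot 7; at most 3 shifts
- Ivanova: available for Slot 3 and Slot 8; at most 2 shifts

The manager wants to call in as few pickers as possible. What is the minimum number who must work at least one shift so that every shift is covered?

11 slots to fill and no one can take more than 4, so at least ⌈11/4⌉ = 3 pickers are needed.
Any 3 pickers together have capacity at most 4+3+2 = 9 < 11 slots, so 3 can never suffice.
Beaumont, Tanaka, Marcus, and Dubois alone can cover everything: Slot 1→Marcus, Slot 2→Marcus+Dubois, Slot 3→Beaumont+Marcus, Slot 4→Beaumont+Tanaka, Slot 5→Marcus, Slot 6→Dubois, Slot 7→Dubois, Slot 8→Tanaka.

4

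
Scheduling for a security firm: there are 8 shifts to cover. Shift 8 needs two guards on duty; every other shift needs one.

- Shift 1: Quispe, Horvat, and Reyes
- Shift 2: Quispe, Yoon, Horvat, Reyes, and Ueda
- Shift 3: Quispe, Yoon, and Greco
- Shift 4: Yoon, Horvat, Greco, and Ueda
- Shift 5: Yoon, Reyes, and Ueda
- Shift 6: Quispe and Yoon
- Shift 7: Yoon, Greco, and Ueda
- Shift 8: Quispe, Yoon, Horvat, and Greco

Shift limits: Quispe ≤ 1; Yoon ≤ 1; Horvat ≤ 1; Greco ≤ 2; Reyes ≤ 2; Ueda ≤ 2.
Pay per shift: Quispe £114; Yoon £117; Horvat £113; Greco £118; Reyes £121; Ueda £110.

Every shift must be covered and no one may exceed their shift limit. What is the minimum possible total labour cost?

Picking the cheapest available guard for each shift independently would cost £1008, but that ignores the shift limits.
An optimal schedule: Shift 1→Horvat, Shift 2→Reyes, Shift 3→Greco, Shift 4→Ueda, Shift 5→Reyes, Shift 6→Quispe, Shift 7→Ueda, Shift 8→Yoon+Greco.
Total: 113 + 121 + 118 + 110 + 121 + 114 + 110 + 117 + 118 = £1042.

£1042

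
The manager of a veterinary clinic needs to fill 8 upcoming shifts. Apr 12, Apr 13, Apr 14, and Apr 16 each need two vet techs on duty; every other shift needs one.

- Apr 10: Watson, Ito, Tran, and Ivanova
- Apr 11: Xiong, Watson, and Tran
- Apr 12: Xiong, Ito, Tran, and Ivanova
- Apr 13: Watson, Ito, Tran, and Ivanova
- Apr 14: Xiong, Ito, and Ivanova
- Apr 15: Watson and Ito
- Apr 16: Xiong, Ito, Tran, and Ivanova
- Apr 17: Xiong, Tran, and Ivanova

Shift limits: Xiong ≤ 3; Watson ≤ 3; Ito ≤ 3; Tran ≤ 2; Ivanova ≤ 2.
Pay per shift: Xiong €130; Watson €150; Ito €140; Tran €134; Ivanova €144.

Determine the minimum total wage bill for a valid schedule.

Picking the cheapest available vet tech for each shift independently would cost €1606, but that ignores the shift limits.
An optimal schedule: Apr 10→Watson, Apr 11→Xiong, Apr 12→Tran+Ito, Apr 13→Ivanova+Watson, Apr 14→Xiong+Ito, Apr 15→Ito, Apr 16→Tran+Ivanova, Apr 17→Xiong.
Total: 150 + 130 + 134 + 140 + 144 + 150 + 130 + 140 + 140 + 134 + 144 + 130 = €1666.

€1666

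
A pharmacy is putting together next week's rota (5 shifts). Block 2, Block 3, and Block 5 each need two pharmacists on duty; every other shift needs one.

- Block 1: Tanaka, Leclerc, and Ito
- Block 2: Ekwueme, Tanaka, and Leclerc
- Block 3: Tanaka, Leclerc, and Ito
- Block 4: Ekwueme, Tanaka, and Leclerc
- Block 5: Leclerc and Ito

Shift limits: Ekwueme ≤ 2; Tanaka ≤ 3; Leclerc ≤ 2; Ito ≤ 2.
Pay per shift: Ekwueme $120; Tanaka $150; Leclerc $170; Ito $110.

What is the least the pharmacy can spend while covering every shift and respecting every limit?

$1080

Block 5 can only be covered by Leclerc and Ito, so that assignment is forced.
Picking the cheapest available pharmacist for each shift independently would cost $1040, but that ignores the shift limits.
An optimal schedule: Block 1→Tanaka, Block 2→Ekwueme+Tanaka, Block 3→Ito+Tanaka, Block 4→Ekwueme, Block 5→Ito+Leclerc.
Total: 150 + 120 + 150 + 110 + 150 + 120 + 110 + 170 = $1080.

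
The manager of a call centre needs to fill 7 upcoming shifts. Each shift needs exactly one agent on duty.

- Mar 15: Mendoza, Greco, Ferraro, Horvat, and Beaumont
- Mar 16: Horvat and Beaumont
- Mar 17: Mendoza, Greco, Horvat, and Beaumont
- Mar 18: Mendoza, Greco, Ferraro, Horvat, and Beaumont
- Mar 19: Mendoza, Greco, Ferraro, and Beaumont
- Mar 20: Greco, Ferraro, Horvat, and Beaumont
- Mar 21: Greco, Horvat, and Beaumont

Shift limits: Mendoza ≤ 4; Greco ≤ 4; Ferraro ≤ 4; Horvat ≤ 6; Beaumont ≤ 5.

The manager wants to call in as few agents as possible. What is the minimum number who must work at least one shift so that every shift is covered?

2

7 slots to fill and no one can take more than 6, so at least ⌈7/6⌉ = 2 agents are needed.
Mendoza and Horvat alone can cover everything: Mar 15→Mendoza, Mar 16→Horvat, Mar 17→Mendoza, Mar 18→Mendoza, Mar 19→Mendoza, Mar 20→Horvat, Mar 21→Horvat.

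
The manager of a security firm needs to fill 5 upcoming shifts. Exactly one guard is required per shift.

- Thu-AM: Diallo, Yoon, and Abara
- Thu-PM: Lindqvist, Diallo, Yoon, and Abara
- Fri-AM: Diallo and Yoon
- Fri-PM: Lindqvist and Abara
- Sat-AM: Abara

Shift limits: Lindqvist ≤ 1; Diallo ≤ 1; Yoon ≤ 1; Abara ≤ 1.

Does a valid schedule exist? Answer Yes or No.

No

Shifts {Thu-AM, Thu-PM, Fri-AM, Fri-PM, Sat-AM} need 5 worker-slots in total, but the guards available for any of those shifts (Lindqvist, Diallo, Yoon, and Abara) can supply at most 4 among them. So no valid schedule exists.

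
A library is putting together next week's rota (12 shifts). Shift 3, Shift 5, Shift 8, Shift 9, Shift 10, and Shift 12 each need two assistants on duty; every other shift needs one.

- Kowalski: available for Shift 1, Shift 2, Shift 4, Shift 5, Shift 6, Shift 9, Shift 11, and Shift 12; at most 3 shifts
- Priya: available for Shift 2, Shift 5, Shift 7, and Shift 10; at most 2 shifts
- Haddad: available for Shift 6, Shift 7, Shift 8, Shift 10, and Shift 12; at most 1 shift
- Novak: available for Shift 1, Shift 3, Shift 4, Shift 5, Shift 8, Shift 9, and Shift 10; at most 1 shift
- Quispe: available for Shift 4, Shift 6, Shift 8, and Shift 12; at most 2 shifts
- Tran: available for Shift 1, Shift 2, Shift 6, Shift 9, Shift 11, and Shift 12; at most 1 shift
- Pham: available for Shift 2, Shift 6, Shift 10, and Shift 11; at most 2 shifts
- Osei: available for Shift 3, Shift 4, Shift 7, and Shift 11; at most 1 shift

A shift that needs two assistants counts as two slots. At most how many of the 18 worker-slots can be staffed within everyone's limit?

13

Total capacity across all assistants is 3+2+1+1+2+1+2+1 = 13, and 18 slots are needed, so at most 13 can be filled.
An assignment achieving 13: Shift 1→Kowalski, Shift 2→Pham, Shift 3→Novak+Osei, Shift 4→Quispe, Shift 5→Kowalski+Priya, Shift 7→Priya, Shift 8→Haddad+Quispe, Shift 9→Kowalski+Tran, Shift 10→Pham.
Loads: Kowalski 3/3, Priya 2/2, Haddad 1/1, Novak 1/1, Quispe 2/2, Tran 1/1, Pham 2/2, Osei 1/1.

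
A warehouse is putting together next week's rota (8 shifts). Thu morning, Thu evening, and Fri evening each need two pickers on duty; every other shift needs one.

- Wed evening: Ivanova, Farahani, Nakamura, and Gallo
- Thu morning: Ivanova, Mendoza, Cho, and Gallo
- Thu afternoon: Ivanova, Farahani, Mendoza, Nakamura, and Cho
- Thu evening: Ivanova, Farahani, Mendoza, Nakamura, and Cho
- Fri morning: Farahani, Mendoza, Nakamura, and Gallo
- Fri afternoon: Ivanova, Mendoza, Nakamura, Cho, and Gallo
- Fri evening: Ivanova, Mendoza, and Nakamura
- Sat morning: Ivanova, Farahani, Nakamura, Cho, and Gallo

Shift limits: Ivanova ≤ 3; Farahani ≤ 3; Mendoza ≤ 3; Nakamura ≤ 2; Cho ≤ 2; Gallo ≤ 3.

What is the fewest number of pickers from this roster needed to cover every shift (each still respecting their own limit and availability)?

4

11 slots to fill and no one can take more than 3, so at least ⌈11/3⌉ = 4 pickers are needed.
Ivanova, Farahani, Mendoza, and Nakamura alone can cover everything: Wed evening→Ivanova, Thu morning→Ivanova+Mendoza, Thu afternoon→Farahani, Thu evening→Mendoza+Nakamura, Fri morning→Farahani, Fri afternoon→Ivanova, Fri evening→Mendoza+Nakamura, Sat morning→Farahani.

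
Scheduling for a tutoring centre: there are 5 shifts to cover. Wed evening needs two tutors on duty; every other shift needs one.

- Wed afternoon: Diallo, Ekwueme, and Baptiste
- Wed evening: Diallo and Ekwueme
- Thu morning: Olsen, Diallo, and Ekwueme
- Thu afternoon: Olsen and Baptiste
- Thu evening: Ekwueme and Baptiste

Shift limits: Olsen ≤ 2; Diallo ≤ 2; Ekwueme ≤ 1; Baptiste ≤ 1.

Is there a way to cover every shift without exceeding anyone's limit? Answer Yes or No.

Wed evening can only be covered by Diallo and Ekwueme, so that assignment is forced.
One valid schedule: Wed afternoon→Diallo, Wed evening→Diallo+Ekwueme, Thu morning→Olsen, Thu afternoon→Olsen, Thu evening→Baptiste.
Loads: Olsen 2/2, Diallo 2/2, Ekwueme 1/1, Baptiste 1/1 — all within limits.

Yes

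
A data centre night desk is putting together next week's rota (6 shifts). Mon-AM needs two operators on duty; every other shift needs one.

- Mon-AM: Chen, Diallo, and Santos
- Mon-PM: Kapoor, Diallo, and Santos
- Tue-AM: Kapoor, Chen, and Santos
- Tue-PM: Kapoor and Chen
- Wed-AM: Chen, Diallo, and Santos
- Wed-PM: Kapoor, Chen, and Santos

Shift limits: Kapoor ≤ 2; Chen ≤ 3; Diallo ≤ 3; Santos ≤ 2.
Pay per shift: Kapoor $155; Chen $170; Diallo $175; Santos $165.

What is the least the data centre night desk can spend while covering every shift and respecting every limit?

$1150

Picking the cheapest available operator for each shift independently would cost $1120, but that ignores the shift limits.
An optimal schedule: Mon-AM→Santos+Chen, Mon-PM→Kapoor, Tue-AM→Santos, Tue-PM→Kapoor, Wed-AM→Chen, Wed-PM→Chen.
Total: 165 + 170 + 155 + 165 + 155 + 170 + 170 = $1150.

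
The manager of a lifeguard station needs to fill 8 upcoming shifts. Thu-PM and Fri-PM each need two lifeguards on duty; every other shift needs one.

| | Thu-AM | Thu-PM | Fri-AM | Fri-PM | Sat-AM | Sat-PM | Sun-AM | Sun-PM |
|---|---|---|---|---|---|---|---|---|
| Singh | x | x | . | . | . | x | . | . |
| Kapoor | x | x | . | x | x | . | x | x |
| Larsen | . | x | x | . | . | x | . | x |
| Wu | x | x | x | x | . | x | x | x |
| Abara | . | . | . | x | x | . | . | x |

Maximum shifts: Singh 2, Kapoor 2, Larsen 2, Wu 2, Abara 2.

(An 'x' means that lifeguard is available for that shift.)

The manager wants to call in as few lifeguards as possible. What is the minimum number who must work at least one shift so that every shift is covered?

5

10 slots to fill and no one can take more than 2, so at least ⌈10/2⌉ = 5 lifeguards are needed.
Singh, Kapoor, Larsen, Wu, and Abara alone can cover everything: Thu-AM→Singh, Thu-PM→Larsen+Wu, Fri-AM→Larsen, Fri-PM→Wu+Abara, Sat-AM→Kapoor, Sat-PM→Singh, Sun-AM→Kapoor, Sun-PM→Abara.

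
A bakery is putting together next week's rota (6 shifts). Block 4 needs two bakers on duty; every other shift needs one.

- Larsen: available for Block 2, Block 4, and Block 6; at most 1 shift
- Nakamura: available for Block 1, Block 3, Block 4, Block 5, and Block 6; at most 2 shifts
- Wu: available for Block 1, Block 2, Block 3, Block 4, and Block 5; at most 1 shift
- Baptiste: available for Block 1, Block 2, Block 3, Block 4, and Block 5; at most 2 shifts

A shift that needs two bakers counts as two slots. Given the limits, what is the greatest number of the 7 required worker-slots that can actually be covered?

6

Total capacity across all bakers is 1+2+1+2 = 6, and 7 slots are needed, so at most 6 can be filled.
An assignment achieving 6: Block 1→Nakamura, Block 2→Wu, Block 3→Nakamura, Block 4→Baptiste, Block 5→Baptiste, Block 6→Larsen.
Loads: Larsen 1/1, Nakamura 2/2, Wu 1/1, Baptiste 2/2.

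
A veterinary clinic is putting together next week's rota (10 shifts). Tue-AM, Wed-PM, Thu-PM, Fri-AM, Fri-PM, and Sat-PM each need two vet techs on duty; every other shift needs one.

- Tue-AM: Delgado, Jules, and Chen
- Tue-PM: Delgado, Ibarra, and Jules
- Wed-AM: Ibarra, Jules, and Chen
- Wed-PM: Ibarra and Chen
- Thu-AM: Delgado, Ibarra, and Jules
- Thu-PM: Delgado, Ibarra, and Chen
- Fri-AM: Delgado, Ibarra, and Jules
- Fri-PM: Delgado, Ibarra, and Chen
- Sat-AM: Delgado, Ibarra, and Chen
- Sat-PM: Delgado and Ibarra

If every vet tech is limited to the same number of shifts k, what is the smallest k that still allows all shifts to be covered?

4

With 4 vet techs and 16 worker-slots to fill, someone must work at least ⌈16/4⌉ = 4 shifts, so k ≥ 4.
k = 4 works: Tue-AM→Delgado+Jules, Tue-PM→Delgado, Wed-AM→Jules, Wed-PM→Ibarra+Chen, Thu-AM→Jules, Thu-PM→Delgado+Chen, Fri-AM→Ibarra+Jules, Fri-PM→Ibarra+Chen, Sat-AM→Chen, Sat-PM→Delgado+Ibarra.
Loads: Delgado 4, Ibarra 4, Jules 4, Chen 4 — all ≤ 4.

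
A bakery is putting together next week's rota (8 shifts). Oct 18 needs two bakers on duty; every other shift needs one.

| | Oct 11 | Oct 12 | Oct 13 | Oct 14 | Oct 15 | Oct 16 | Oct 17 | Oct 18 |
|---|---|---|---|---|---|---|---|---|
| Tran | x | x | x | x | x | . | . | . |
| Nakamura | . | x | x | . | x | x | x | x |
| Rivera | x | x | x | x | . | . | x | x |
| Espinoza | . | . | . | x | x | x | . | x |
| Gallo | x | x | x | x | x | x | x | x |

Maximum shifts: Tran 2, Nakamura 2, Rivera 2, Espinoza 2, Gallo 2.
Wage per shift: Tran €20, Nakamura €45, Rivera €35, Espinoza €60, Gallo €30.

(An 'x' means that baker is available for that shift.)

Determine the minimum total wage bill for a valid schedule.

€320

Picking the cheapest available baker for each shift independently would cost €225, but that ignores the shift limits.
An optimal schedule: Oct 11→Tran, Oct 12→Tran, Oct 13→Rivera, Oct 14→Rivera, Oct 15→Nakamura, Oct 16→Gallo, Oct 17→Gallo, Oct 18→Nakamura+Espinoza.
Total: 20 + 20 + 35 + 35 + 45 + 30 + 30 + 45 + 60 = €320.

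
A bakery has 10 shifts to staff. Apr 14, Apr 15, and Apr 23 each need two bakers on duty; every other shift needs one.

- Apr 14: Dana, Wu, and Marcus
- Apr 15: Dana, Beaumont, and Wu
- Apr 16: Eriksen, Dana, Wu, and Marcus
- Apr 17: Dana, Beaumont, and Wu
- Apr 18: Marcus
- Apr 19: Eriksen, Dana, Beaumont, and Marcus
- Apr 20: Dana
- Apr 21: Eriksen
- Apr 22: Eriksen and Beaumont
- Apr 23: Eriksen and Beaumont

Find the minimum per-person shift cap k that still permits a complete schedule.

3

With 5 bakers and 13 worker-slots to fill, someone must work at least ⌈13/5⌉ = 3 shifts, so k ≥ 3.
k = 3 works: Apr 14→Dana+Wu, Apr 15→Dana+Beaumont, Apr 16→Wu, Apr 17→Beaumont, Apr 18→Marcus, Apr 19→Marcus, Apr 20→Dana, Apr 21→Eriksen, Apr 22→Eriksen, Apr 23→Eriksen+Beaumont.
Loads: Eriksen 3, Dana 3, Beaumont 3, Wu 2, Marcus 2 — all ≤ 3.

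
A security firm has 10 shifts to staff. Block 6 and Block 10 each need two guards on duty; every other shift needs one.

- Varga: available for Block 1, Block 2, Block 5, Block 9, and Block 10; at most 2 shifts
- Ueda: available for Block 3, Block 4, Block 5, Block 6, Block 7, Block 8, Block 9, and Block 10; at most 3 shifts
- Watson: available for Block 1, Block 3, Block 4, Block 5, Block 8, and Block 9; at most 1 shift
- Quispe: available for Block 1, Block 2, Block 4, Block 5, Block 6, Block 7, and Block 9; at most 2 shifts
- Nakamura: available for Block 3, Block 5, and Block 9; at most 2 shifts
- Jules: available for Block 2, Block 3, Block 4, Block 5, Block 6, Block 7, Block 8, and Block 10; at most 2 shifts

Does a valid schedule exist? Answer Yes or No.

Yes

One valid schedule: Block 1→Varga, Block 2→Varga, Block 3→Nakamura, Block 4→Quispe, Block 5→Jules, Block 6→Ueda+Quispe, Block 7→Ueda, Block 8→Watson, Block 9→Nakamura, Block 10→Ueda+Jules.
Loads: Varga 2/2, Ueda 3/3, Watson 1/1, Quispe 2/2, Nakamura 2/2, Jules 2/2 — all within limits.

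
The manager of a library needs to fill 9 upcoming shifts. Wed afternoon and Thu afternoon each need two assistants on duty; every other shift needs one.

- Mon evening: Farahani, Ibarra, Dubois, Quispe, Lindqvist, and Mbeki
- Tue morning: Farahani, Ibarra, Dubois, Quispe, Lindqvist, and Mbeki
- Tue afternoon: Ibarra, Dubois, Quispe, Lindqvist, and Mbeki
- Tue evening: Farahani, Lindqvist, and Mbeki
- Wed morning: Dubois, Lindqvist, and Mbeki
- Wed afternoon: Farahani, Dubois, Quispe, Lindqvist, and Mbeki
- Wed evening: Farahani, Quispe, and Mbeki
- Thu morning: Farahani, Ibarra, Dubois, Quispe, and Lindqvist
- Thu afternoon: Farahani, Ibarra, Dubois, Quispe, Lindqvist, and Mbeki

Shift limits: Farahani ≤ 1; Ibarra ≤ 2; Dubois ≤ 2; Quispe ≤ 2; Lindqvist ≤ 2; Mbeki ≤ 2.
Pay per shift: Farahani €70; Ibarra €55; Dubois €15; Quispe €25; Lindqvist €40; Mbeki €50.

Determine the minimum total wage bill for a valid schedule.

Picking the cheapest available assistant for each shift independently would cost €220, but that ignores the shift limits.
An optimal schedule: Mon evening→Dubois, Tue morning→Quispe, Tue afternoon→Ibarra, Tue evening→Farahani, Wed morning→Dubois, Wed afternoon→Lindqvist+Mbeki, Wed evening→Quispe, Thu morning→Ibarra, Thu afternoon→Lindqvist+Mbeki.
Total: 15 + 25 + 55 + 70 + 15 + 40 + 50 + 25 + 55 + 40 + 50 = €440.

€440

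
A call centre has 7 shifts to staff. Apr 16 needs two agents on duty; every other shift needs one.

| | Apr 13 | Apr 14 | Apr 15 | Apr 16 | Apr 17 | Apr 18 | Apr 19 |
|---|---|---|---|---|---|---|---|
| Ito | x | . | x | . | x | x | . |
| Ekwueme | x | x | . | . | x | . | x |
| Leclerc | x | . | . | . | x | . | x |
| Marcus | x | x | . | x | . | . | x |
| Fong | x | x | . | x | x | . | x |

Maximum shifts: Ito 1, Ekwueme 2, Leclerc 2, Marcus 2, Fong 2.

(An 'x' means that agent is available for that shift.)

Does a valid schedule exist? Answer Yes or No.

Total capacity is 9 and 8 slots are needed, so capacity alone doesn't rule it out.
Shifts {Apr 15, Apr 18} need 2 worker-slots in total, but the agents available for any of those shifts (Ito) can supply at most 1 among them. So no valid schedule exists.

No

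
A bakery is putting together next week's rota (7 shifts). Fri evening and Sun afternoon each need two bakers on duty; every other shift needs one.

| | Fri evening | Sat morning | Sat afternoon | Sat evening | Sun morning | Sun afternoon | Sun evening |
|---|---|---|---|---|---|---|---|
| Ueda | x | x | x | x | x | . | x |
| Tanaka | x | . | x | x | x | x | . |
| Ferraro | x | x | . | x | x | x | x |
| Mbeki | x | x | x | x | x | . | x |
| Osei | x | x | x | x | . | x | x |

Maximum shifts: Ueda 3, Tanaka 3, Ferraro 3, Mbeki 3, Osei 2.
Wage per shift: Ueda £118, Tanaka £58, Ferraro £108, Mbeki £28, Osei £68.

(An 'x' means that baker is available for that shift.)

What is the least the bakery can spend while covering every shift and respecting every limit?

Picking the cheapest available baker for each shift independently would cost £352, but that ignores the shift limits.
An optimal schedule: Fri evening→Tanaka+Ferraro, Sat morning→Mbeki, Sat afternoon→Mbeki, Sat evening→Tanaka, Sun morning→Mbeki, Sun afternoon→Tanaka+Osei, Sun evening→Osei.
Total: 58 + 108 + 28 + 28 + 58 + 28 + 58 + 68 + 68 = £502.

£502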